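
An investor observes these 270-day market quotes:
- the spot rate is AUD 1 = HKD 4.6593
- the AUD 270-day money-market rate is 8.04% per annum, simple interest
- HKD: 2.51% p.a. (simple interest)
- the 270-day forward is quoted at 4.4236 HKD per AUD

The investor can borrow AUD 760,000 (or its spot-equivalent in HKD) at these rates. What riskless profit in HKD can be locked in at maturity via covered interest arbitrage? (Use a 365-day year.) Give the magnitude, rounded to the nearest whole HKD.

HKD 44,932

T = 270/365 years.
Route A — deposit AUD, sell forward: 760,000 × 1.059473973 × 4.4236 = HKD 3,561,883.69.
Route B — convert at spot, deposit HKD: 760,000 × 4.6593 × 1.018567123 = HKD 3,606,815.45.
The quoted forward undervalues AUD, so borrow AUD, convert to HKD at spot, deposit the HKD at 2.51%, and buy AUD forward at 4.4236 to cover the loan.
The gap between the two covered legs is HKD 44,932.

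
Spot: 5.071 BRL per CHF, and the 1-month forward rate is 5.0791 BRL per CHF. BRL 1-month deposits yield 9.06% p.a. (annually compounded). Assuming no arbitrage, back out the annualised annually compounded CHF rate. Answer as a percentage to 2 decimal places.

6.99%

T = 1/12 years.
By CIP, F/S equals the BRL-to-CHF growth ratio: 5.0791/5.071 = 1.0015973.
The BRL side grows by (1 + 0.0906)^(1/12) = 1.0072535.
Hence g_CHF = 1.0056472.
r = 1.0056472^(12/1) − 1 = 0.069911 → 6.99%.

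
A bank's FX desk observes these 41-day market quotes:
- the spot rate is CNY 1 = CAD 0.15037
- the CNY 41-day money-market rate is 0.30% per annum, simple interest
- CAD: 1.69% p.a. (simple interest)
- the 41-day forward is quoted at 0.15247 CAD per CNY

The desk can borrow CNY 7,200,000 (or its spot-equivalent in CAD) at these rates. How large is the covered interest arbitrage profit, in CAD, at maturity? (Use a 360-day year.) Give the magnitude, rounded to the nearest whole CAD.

CAD 13,411

T = 41/360 years.
Invest the CNY and cover forward: 7,200,000 × 1.000341667 × 0.15247 = CAD 1,098,159.08.
Convert at spot and invest in CAD: 7,200,000 × 0.15037 × 1.001924722 = CAD 1,084,747.83.
The quoted forward overvalues CNY, so borrow CAD, buy CNY at spot, deposit the CNY at 0.30%, and sell the proceeds forward at 0.15247.
The gap between the two covered legs is CAD 13,411.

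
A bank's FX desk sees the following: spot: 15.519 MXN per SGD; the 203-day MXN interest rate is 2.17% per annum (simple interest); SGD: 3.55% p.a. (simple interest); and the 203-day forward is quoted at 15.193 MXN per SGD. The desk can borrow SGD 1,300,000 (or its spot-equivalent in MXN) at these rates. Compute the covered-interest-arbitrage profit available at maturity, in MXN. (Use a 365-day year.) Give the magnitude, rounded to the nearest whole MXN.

MXN 277,325

T = 203/365 years.
Keep in SGD, deliver into the forward: 1,300,000·1.0197438356·15.193 = MXN 20,140,858.52.
Swap to MXN now, deposit: 1,300,000·15.519·1.0120687671 = MXN 20,418,183.76.
The quoted forward undervalues SGD, so borrow SGD, convert to MXN at spot, deposit the MXN at 2.17%, and buy SGD forward at 15.193 to cover the loan.
Profit = 20,418,183.76 − 20,140,858.52 = MXN 277,325.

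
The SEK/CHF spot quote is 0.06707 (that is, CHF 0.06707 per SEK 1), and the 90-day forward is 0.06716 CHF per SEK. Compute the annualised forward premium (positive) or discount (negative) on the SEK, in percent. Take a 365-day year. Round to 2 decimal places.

+0.54%

T = 90/365 years.
SEK trades forward at +0.13419% vs spot over the period.
Per annum: 0.0013419 / (90/365) = 0.005442 = 0.54%.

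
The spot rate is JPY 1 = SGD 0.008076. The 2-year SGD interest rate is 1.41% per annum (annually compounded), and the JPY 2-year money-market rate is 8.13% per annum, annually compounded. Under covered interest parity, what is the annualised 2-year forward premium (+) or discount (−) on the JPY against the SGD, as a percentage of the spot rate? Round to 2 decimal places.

T = 2 years.
CIP forward (SGD per JPY) = 0.008076 × 1.0283988/1.1692097 = 0.007103387.
Annualised premium = (F − S)/S × (1/T) = (0.007103387 − 0.008076)/0.008076 ÷ 2 = -6.02%.

-6.02%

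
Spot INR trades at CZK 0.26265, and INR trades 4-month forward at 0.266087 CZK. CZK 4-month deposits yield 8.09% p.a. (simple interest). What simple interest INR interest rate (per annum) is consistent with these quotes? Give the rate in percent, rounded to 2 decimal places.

4.11%

T = 4/12 years.
By CIP, F/S equals the CZK-to-INR growth ratio: 0.266087/0.26265 = 1.0130859.
The CZK side grows by 1 + 0.0809×4/12 = 1.0269667.
So the INR growth factor = 1.0137015.
(1.0137015 − 1)/T = 0.041105, i.e. 4.11%.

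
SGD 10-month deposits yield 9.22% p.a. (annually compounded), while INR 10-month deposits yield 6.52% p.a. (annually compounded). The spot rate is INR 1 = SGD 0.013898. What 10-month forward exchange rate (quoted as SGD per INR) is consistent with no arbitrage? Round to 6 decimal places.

T = 10/12 years.
SGD growth factor: (1 + 0.0922)^(10/12) = 1.0762632.
INR accumulates by (1 + 0.0652)^(10/12) = 1.0540454.
CIP: F = S · (grow SGD)/(grow INR) = 0.013898 × 1.0762632/1.0540454 = 0.01419095 SGD per INR.

0.014191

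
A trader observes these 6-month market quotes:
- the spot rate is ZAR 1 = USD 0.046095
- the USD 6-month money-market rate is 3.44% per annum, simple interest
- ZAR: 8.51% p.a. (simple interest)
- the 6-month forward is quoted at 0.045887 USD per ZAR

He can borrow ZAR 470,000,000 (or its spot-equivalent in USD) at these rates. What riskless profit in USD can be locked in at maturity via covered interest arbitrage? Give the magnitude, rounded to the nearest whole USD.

USD 447,279

T = 6/12 years.
Route A — deposit ZAR, sell forward: 470,000,000 × 1.042550 × 0.045887 = USD 22,484,561.17.
Route B — convert at spot, deposit USD: 470,000,000 × 0.046095 × 1.017200 = USD 22,037,281.98.
The quoted forward overvalues ZAR, so borrow USD, buy ZAR at spot, deposit the ZAR at 8.51%, and sell the proceeds forward at 0.045887.
Arbitrage profit = |22,484,561.17 − 22,037,281.98| = USD 447,279.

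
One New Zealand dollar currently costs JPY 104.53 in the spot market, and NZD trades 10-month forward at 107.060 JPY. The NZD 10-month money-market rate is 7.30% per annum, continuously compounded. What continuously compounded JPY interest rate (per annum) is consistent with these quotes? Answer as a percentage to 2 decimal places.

10.17%

T = 10/12 years.
By CIP, F/S equals the JPY-to-NZD growth ratio: 107.06/104.53 = 1.0242036.
NZD growth factor: e^(0.0730×10/12) = 1.0627218.
Hence g_JPY = 1.0884435.
Take logs: ln 1.0884435 / (10/12) = 0.101698, so 10.17%.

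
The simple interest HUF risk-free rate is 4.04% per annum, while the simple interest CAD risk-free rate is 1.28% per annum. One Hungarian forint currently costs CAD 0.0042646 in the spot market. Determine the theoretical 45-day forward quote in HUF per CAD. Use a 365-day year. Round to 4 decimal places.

T = 45/365 years.
Growth of 1 CAD over T: 1 + 0.0128×45/365 = 1.001578082.
Growth of 1 HUF over T: 1 + 0.0404×45/365 = 1.004980822.
Forward (CAD per HUF) = 0.0042646 × 1.001578082 / 1.004980822 = 0.00425016060.
Quoted the other way: 1/0.00425016060 = 235.2852 HUF per CAD.

235.2852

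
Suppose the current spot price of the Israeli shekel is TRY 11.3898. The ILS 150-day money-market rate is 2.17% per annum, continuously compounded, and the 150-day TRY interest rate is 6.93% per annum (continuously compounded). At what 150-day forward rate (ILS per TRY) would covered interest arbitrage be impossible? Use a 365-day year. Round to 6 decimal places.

0.086097

T = 150/365 years.
TRY growth factor: e^(0.0693×150/365) = 1.0288889.
ILS growth factor: e^(0.0217×150/365) = 1.0089577.
Forward (TRY per ILS) = 11.3898 × 1.0288889 / 1.0089577 = 11.61480.
Invert for ILS per TRY: 1 / 11.61480 = 0.086097.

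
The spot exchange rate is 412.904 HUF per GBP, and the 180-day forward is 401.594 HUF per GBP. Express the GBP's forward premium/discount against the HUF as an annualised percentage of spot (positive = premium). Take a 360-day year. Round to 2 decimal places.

T = 180/360 years.
GBP trades forward at -2.73914% vs spot over the period.
×(1/T) gives -5.48% p.a.

-5.48%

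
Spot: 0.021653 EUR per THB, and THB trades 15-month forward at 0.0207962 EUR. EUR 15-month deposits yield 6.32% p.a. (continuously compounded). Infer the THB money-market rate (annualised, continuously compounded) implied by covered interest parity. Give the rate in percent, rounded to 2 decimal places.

9.55%

T = 15/12 years.
CIP gives F = S · g_EUR/g_THB, so g_EUR/g_THB = 0.0207962/0.021653 = 0.9604304.
EUR growth factor: e^(0.0632×15/12) = 1.0822043.
Hence g_THB = 1.126791.
r = ln(1.126791)/(15/12) = 0.095499 → 9.55%.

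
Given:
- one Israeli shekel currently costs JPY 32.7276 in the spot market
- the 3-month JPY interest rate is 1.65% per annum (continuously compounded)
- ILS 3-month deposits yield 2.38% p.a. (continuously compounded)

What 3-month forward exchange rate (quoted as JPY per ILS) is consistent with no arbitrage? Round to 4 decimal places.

T = 3/12 years.
Growth of 1 JPY over T: e^(0.0165×3/12) = 1.00413352.
ILS accumulates by e^(0.0238×3/12) = 1.00596774.
Forward (JPY per ILS) = 32.7276 × 1.00413352 / 1.00596774 = 32.667926.

32.6679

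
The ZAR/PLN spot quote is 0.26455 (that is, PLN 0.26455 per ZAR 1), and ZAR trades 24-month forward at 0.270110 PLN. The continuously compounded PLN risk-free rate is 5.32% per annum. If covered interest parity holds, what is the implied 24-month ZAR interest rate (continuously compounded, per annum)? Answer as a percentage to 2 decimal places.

T = 2 years.
F/S = 0.27011/0.26455 = 1.0210168 = (growth of PLN) / (growth of ZAR).
PLN growth factor: e^(0.0532×2) = 1.1122667.
Hence g_ZAR = 1.0893716.
Take logs: ln 1.0893716 / 2 = 0.042801, so 4.28%.

4.28%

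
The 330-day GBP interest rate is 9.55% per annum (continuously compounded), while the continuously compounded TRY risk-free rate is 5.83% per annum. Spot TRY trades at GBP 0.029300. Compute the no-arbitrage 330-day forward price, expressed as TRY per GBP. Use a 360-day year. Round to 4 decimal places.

32.9855

T = 330/360 years.
GBP accumulates by e^(0.0955×330/360) = 1.09148774.
Growth of 1 TRY over T: e^(0.0583×330/360) = 1.05489545.
CIP: F = S · (grow GBP)/(grow TRY) = 0.0293 × 1.09148774/1.05489545 = 0.030316361 GBP per TRY.
Invert for TRY per GBP: 1 / 0.030316361 = 32.9855.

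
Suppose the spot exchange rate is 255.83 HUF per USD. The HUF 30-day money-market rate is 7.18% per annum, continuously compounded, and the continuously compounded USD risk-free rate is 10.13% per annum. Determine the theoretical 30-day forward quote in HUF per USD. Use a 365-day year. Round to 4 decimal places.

T = 30/365 years.
HUF accumulates by e^(0.0718×30/365) = 1.005918817.
USD growth factor: e^(0.1013×30/365) = 1.008360785.
So F = 255.83 × 1.005918817 / 1.008360785 = 255.210451 (HUF/USD).

255.2105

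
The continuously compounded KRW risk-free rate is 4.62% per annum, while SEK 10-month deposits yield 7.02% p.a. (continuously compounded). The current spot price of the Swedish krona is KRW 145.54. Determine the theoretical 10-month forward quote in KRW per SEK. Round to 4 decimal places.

T = 10/12 years.
KRW growth factor: e^(0.0462×10/12) = 1.039250728.
SEK accumulates by e^(0.0702×10/12) = 1.060244986.
Forward (KRW per SEK) = 145.54 × 1.039250728 / 1.060244986 = 142.658115.

142.6581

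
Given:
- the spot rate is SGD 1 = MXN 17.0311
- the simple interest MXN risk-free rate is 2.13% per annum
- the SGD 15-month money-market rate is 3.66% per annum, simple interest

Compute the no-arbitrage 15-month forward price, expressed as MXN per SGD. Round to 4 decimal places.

T = 15/12 years.
Growth of 1 MXN over T: 1 + 0.0213×15/12 = 1.026625.
SGD accumulates by 1 + 0.0366×15/12 = 1.045750.
Forward (MXN per SGD) = 17.0311 × 1.026625 / 1.045750 = 16.719630.

16.7196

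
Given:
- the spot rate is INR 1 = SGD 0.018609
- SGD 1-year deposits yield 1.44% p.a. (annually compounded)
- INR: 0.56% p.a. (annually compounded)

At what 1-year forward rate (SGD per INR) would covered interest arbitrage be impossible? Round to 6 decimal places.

0.018772

T = 1 year.
Growth of 1 SGD over T: (1 + 0.0144)^1 = 1.014400.
INR accumulates by (1 + 0.0056)^1 = 1.005600.
CIP: F = S · (grow SGD)/(grow INR) = 0.018609 × 1.014400/1.005600 = 0.01877185 SGD per INR.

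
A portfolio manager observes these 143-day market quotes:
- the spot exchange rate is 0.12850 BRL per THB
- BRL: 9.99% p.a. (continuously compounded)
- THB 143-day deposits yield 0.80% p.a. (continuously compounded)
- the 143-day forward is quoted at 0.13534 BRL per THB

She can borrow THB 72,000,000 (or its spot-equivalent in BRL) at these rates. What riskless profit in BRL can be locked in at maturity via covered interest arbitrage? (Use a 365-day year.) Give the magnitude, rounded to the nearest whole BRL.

BRL 153,777

T = 143/365 years.
Keep in THB, deliver into the forward: 72,000,000·1.003139163·0.13534 = BRL 9,775,069.51.
Swap to BRL now, deposit: 72,000,000·0.12850·1.039914922 = BRL 9,621,292.86.
The quoted forward overvalues THB, so borrow BRL, buy THB at spot, deposit the THB at 0.80%, and sell the proceeds forward at 0.13534.
Profit = 9,775,069.51 − 9,621,292.86 = BRL 153,777.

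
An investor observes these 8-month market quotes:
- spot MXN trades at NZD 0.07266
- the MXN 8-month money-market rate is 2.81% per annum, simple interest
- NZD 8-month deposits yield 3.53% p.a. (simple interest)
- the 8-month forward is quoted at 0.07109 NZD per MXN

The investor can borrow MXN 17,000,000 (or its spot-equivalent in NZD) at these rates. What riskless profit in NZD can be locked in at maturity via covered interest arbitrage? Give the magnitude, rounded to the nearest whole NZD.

T = 8/12 years.
Invest the MXN and cover forward: 17,000,000 × 1.018733333 × 0.07109 = NZD 1,231,169.79.
Convert at spot and invest in NZD: 17,000,000 × 0.07266 × 1.023533333 = NZD 1,264,288.84.
The quoted forward undervalues MXN, so borrow MXN, convert to NZD at spot, deposit the NZD at 3.53%, and buy MXN forward at 0.07109 to cover the loan.
The gap between the two covered legs is NZD 33,119.

NZD 33,119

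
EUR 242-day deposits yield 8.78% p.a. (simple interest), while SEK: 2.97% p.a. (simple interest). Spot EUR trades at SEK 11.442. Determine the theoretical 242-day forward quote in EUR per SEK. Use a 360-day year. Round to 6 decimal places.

0.090744

T = 242/360 years.
SEK accumulates by 1 + 0.0297×242/360 = 1.019965.
EUR accumulates by 1 + 0.0878×242/360 = 1.0590211.
CIP: F = S · (grow SEK)/(grow EUR) = 11.442 × 1.019965/1.0590211 = 11.02003 SEK per EUR.
Quoted the other way: 1/11.02003 = 0.090744 EUR per SEK.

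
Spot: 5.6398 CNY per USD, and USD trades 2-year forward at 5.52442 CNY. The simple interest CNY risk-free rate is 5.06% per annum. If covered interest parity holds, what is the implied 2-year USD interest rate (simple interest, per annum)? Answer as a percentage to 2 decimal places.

6.21%

T = 2 years.
F/S = 5.52442/5.6398 = 0.9795418 = (growth of CNY) / (growth of USD).
The CNY side grows by 1 + 0.0506×2 = 1.101200.
So the USD growth factor = 1.1241991.
(1.1241991 − 1)/T = 0.062100, i.e. 6.21%.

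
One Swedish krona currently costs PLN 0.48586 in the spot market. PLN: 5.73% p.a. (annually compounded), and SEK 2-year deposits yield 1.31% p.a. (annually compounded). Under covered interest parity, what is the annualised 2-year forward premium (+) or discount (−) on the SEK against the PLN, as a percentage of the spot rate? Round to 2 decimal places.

T = 2 years.
CIP forward (PLN per SEK) = 0.48586 × 1.1178833/1.0263716 = 0.52917947.
Annualised premium = (F − S)/S × (1/T) = (0.52917947 − 0.48586)/0.48586 ÷ 2 = 4.46%.

+4.46%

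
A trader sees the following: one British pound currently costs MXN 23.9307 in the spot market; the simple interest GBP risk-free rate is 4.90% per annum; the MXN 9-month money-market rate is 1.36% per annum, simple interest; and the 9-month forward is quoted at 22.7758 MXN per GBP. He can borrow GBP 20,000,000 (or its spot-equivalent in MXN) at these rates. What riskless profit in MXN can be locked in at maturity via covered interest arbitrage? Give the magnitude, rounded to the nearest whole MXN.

MXN 11,239,650

T = 9/12 years.
Keep in GBP, deliver into the forward: 20,000,000·1.036750·22.7758 = MXN 472,256,213.00.
Swap to MXN now, deposit: 20,000,000·23.9307·1.010200 = MXN 483,495,862.80.
The quoted forward undervalues GBP, so borrow GBP, convert to MXN at spot, deposit the MXN at 1.36%, and buy GBP forward at 22.7758 to cover the loan.
The gap between the two covered legs is MXN 11,239,650.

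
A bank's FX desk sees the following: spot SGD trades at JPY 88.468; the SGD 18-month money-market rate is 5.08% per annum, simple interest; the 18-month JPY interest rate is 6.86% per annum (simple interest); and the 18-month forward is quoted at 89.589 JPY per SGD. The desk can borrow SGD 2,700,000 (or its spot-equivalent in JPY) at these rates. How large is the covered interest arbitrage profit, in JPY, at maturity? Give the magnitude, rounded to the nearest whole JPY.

T = 18/12 years.
Keep in SGD, deliver into the forward: 2,700,000·1.076200·89.589 = JPY 260,322,340.86.
Swap to JPY now, deposit: 2,700,000·88.468·1.102900 = JPY 263,442,664.44.
The quoted forward undervalues SGD, so borrow SGD, convert to JPY at spot, deposit the JPY at 6.86%, and buy SGD forward at 89.589 to cover the loan.
The gap between the two covered legs is JPY 3,120,324.

JPY 3,120,324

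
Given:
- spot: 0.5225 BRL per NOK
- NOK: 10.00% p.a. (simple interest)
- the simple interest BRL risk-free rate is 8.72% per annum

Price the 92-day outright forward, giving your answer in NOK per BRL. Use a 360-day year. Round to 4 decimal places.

T = 92/360 years.
Growth of 1 BRL over T: 1 + 0.0872×92/360 = 1.0222844.
NOK accumulates by 1 + 0.1000×92/360 = 1.0255556.
CIP: F = S · (grow BRL)/(grow NOK) = 0.5225 × 1.0222844/1.0255556 = 0.5208334 BRL per NOK.
Invert for NOK per BRL: 1 / 0.5208334 = 1.9200.

1.9200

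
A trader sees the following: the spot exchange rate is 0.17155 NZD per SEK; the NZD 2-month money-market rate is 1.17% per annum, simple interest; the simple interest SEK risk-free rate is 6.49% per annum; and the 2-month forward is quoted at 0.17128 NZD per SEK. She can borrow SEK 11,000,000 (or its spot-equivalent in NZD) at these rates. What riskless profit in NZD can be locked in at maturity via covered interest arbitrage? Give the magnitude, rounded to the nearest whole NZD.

NZD 13,730

T = 2/12 years.
Route A — deposit SEK, sell forward: 11,000,000 × 1.010816667 × 0.17128 = NZD 1,904,459.47.
Route B — convert at spot, deposit NZD: 11,000,000 × 0.17155 × 1.001950 = NZD 1,890,729.75.
The quoted forward overvalues SEK, so borrow NZD, buy SEK at spot, deposit the SEK at 6.49%, and sell the proceeds forward at 0.17128.
Arbitrage profit = |1,904,459.47 − 1,890,729.75| = NZD 13,730.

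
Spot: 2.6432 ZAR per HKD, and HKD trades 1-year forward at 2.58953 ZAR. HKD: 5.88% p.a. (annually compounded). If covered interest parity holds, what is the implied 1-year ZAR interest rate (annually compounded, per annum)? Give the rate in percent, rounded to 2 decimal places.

T = 1 year.
CIP gives F = S · g_ZAR/g_HKD, so g_ZAR/g_HKD = 2.58953/2.6432 = 0.9796951.
The HKD side grows by (1 + 0.0588)^1 = 1.058800.
That pins the ZAR growth at 1.0373012.
Annualise: 1.0373012^(1/1) − 1 = 0.037301 = 3.73%.

3.73%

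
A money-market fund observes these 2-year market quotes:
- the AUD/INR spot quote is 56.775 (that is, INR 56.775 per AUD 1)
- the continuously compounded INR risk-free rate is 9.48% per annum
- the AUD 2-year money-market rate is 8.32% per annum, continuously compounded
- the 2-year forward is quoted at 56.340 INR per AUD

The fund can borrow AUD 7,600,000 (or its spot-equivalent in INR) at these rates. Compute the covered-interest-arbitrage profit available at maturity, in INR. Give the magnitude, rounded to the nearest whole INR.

INR 15,865,685

T = 2 years.
Keep in AUD, deliver into the forward: 7,600,000·1.18104542542·56.340 = INR 505,704,754.44.
Swap to INR now, deposit: 7,600,000·56.775·1.20876599455 = INR 521,570,438.99.
The quoted forward undervalues AUD, so borrow AUD, convert to INR at spot, deposit the INR at 9.48%, and buy AUD forward at 56.340 to cover the loan.
Profit = 521,570,438.99 − 505,704,754.44 = INR 15,865,685.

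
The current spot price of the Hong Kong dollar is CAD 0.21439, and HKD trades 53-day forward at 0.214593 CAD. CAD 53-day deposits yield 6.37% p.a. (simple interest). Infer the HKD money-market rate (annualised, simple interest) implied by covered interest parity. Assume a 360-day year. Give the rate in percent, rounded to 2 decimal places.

T = 53/360 years.
By CIP, F/S equals the CAD-to-HKD growth ratio: 0.214593/0.21439 = 1.0009469.
CAD growth factor: 1 + 0.0637×53/360 = 1.0093781.
So the HKD growth factor = 1.0084232.
r = (1.0084232 − 1)/(53/360) = 0.057214 → 5.72%.

5.72%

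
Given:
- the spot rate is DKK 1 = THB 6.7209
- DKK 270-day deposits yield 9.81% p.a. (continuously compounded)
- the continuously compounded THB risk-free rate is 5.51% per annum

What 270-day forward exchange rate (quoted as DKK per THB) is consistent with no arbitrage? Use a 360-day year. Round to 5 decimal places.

0.15367

T = 270/360 years.
THB accumulates by e^(0.0551×270/360) = 1.0421908.
DKK growth factor: e^(0.0981×270/360) = 1.0763493.
CIP: F = S · (grow THB)/(grow DKK) = 6.7209 × 1.0421908/1.0763493 = 6.507609 THB per DKK.
Quoted the other way: 1/6.507609 = 0.15367 DKK per THB.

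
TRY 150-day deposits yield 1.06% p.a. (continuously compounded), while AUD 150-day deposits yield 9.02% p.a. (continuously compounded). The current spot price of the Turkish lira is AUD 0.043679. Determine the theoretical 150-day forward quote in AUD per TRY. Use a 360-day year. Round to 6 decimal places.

0.045152

T = 150/360 years.
Growth of 1 AUD over T: e^(0.0902×150/360) = 1.0382985.
TRY accumulates by e^(0.0106×150/360) = 1.0044264.
So F = 0.043679 × 1.0382985 / 1.0044264 = 0.04515198 (AUD/TRY).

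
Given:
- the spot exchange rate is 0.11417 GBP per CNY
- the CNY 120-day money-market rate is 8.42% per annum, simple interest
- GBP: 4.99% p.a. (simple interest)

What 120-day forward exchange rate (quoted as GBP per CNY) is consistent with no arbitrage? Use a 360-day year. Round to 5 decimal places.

0.11290

T = 120/360 years.
GBP accumulates by 1 + 0.0499×120/360 = 1.0166333.
Growth of 1 CNY over T: 1 + 0.0842×120/360 = 1.0280667.
CIP: F = S · (grow GBP)/(grow CNY) = 0.11417 × 1.0166333/1.0280667 = 0.1129003 GBP per CNY.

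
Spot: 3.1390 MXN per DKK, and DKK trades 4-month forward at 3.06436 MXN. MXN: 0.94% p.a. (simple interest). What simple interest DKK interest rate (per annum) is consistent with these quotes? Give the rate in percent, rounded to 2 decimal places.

8.27%

T = 4/12 years.
CIP gives F = S · g_MXN/g_DKK, so g_MXN/g_DKK = 3.06436/3.139 = 0.9762217.
MXN growth factor: 1 + 0.0094×4/12 = 1.0031333.
Hence g_DKK = 1.0275671.
r = (1.0275671 − 1)/(4/12) = 0.082701 → 8.27%.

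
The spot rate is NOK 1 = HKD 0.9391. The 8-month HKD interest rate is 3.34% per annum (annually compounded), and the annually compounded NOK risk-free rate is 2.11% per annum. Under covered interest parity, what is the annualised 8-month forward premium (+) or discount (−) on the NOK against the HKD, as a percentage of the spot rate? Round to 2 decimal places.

T = 8/12 years.
No-arbitrage forward: 0.9391 × 1.0221445 / 1.0140177 = 0.9466264 HKD/NOK.
(F − S)/S ÷ T = (0.9466264 − 0.9391)/0.9391/(8/12) = 0.012022 → 1.20%.

+1.20%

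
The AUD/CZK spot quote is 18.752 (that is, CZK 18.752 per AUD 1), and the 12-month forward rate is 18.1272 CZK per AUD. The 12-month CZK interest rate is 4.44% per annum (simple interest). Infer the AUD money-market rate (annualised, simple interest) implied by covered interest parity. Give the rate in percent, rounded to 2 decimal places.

T = 1 year.
By CIP, F/S equals the CZK-to-AUD growth ratio: 18.1272/18.752 = 0.9666809.
The CZK side grows by 1 + 0.0444×1 = 1.044400.
So the AUD growth factor = 1.0803979.
r = (1.0803979 − 1)/1 = 0.080398 → 8.04%.

8.04%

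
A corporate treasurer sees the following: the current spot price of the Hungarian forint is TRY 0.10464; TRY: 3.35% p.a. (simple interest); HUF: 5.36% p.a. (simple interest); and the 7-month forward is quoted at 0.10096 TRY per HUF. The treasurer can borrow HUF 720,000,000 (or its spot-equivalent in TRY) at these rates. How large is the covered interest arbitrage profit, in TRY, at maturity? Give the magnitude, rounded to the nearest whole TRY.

TRY 1,849,073

T = 7/12 years.
Keep in HUF, deliver into the forward: 720,000,000·1.0312666667·0.10096 = TRY 74,964,011.52.
Swap to TRY now, deposit: 720,000,000·0.10464·1.0195416667 = TRY 76,813,084.80.
The quoted forward undervalues HUF, so borrow HUF, convert to TRY at spot, deposit the TRY at 3.35%, and buy HUF forward at 0.10096 to cover the loan.
Arbitrage profit = |74,964,011.52 − 76,813,084.80| = TRY 1,849,073.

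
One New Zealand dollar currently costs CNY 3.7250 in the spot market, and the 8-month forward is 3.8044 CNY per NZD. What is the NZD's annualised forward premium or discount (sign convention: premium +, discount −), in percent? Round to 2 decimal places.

+3.20%

T = 8/12 years.
(F − S)/S = (3.8044 − 3.725)/3.725 = 0.0213154.
Per annum: 0.0213154 / (8/12) = 0.031973 = 3.20%.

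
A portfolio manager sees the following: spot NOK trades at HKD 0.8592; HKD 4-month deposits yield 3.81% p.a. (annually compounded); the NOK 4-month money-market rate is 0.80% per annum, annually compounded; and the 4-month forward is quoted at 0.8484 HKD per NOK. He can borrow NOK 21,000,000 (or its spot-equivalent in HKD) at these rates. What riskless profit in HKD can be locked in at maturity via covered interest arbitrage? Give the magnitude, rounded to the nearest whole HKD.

T = 4/12 years.
Route A — deposit NOK, sell forward: 21,000,000 × 1.002659587 × 0.8484 = HKD 17,863,784.27.
Route B — convert at spot, deposit HKD: 21,000,000 × 0.8592 × 1.0125420396 = HKD 18,269,498.53.
The quoted forward undervalues NOK, so borrow NOK, convert to HKD at spot, deposit the HKD at 3.81%, and buy NOK forward at 0.8484 to cover the loan.
Profit = 18,269,498.53 − 17,863,784.27 = HKD 405,714.

HKD 405,714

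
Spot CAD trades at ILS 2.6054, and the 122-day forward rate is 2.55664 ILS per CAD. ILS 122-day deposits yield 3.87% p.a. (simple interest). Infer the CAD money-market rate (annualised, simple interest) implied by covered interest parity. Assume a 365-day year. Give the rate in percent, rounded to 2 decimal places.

T = 122/365 years.
By CIP, F/S equals the ILS-to-CAD growth ratio: 2.55664/2.6054 = 0.9812850.
The ILS side grows by 1 + 0.0387×122/365 = 1.0129353.
That pins the CAD growth at 1.0322539.
(1.0322539 − 1)/T = 0.096497, i.e. 9.65%.

9.65%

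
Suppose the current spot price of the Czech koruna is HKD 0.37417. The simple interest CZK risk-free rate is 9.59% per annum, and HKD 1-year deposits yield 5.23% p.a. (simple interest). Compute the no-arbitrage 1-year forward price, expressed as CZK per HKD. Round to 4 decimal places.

2.7833

T = 1 year.
HKD growth factor: 1 + 0.0523×1 = 1.052300.
CZK growth factor: 1 + 0.0959×1 = 1.095900.
So F = 0.37417 × 1.052300 / 1.095900 = 0.3592838 (HKD/CZK).
Quoted the other way: 1/0.3592838 = 2.7833 CZK per HKD.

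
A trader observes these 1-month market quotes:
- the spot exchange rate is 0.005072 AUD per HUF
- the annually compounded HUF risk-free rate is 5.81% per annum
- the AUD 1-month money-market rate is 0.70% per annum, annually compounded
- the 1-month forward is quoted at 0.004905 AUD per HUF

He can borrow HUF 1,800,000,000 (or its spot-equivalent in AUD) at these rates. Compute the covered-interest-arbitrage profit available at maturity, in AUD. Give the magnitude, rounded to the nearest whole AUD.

T = 1/12 years.
Keep in HUF, deliver into the forward: 1,800,000,000·1.004717329·0.004905 = AUD 8,870,649.30.
Swap to AUD now, deposit: 1,800,000,000·0.005072·1.00058147 = AUD 9,134,908.59.
The quoted forward undervalues HUF, so borrow HUF, convert to AUD at spot, deposit the AUD at 0.70%, and buy HUF forward at 0.004905 to cover the loan.
Arbitrage profit = |8,870,649.30 − 9,134,908.59| = AUD 264,259.

AUD 264,259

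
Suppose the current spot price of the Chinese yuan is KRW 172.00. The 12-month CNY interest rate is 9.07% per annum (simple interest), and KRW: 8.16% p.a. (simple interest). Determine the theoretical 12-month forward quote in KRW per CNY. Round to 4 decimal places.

170.5650

T = 1 year.
Growth of 1 KRW over T: 1 + 0.0816×1 = 1.081600.
CNY accumulates by 1 + 0.0907×1 = 1.090700.
Forward (KRW per CNY) = 172.0 × 1.081600 / 1.090700 = 170.564958.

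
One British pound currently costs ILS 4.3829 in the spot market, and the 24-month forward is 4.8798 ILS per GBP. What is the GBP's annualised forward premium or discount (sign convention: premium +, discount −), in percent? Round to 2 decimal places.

+5.67%

T = 2 years.
GBP trades forward at +11.33724% vs spot over the period.
Annualise by dividing by T: 0.1133724 / 2 = 0.056686 → 5.67%.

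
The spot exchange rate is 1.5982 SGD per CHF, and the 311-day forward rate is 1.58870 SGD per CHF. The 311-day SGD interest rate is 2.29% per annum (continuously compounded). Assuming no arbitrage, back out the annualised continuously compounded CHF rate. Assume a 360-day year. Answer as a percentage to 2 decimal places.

2.98%

T = 311/360 years.
F/S = 1.5887/1.5982 = 0.9940558 = (growth of SGD) / (growth of CHF).
The SGD side grows by e^(0.0229×311/360) = 1.019980.
So the CHF growth factor = 1.0260792.
r = ln(1.0260792)/(311/360) = 0.029801 → 2.98%.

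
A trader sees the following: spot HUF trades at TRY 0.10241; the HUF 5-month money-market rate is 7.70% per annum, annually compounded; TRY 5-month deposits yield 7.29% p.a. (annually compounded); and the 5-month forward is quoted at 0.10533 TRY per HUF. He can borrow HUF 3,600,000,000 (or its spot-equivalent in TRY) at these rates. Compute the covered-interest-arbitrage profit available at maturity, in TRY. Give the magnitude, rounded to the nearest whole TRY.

T = 5/12 years.
Keep in HUF, deliver into the forward: 3,600,000,000·1.03139069675·0.10533 = TRY 391,090,975.52.
Swap to TRY now, deposit: 3,600,000,000·0.10241·1.02975288856 = TRY 379,645,175.94.
The quoted forward overvalues HUF, so borrow TRY, buy HUF at spot, deposit the HUF at 7.70%, and sell the proceeds forward at 0.10533.
Profit = 391,090,975.52 − 379,645,175.94 = TRY 11,445,800.

TRY 11,445,800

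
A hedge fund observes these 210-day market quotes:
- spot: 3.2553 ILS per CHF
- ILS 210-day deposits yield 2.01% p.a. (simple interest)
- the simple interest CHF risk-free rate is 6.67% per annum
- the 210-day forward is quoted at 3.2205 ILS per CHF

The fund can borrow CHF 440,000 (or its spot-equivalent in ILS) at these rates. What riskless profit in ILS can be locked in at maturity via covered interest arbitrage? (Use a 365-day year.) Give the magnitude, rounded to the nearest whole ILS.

T = 210/365 years.
Route A — deposit CHF, sell forward: 440,000 × 1.038375342 × 3.2205 = ILS 1,471,398.63.
Route B — convert at spot, deposit ILS: 440,000 × 3.2553 × 1.011564384 = ILS 1,448,896.04.
The quoted forward overvalues CHF, so borrow ILS, buy CHF at spot, deposit the CHF at 6.67%, and sell the proceeds forward at 3.2205.
Arbitrage profit = |1,471,398.63 − 1,448,896.04| = ILS 22,503.

ILS 22,503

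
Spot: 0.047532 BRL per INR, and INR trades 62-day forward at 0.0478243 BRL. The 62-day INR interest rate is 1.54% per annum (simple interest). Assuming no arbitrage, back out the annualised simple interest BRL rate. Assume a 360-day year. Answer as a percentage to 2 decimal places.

5.12%

T = 62/360 years.
By CIP, F/S equals the BRL-to-INR growth ratio: 0.0478243/0.047532 = 1.0061495.
INR growth factor: 1 + 0.0154×62/360 = 1.0026522.
That pins the BRL growth at 1.008818.
r = (1.008818 − 1)/(62/360) = 0.051201 → 5.12%.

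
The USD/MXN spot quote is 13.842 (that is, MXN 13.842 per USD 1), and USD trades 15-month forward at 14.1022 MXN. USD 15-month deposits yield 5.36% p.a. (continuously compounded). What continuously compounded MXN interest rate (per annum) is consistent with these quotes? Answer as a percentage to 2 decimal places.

6.85%

T = 15/12 years.
By CIP, F/S equals the MXN-to-USD growth ratio: 14.1022/13.842 = 1.0187979.
USD growth factor: e^(0.0536×15/12) = 1.0692955.
So the MXN growth factor = 1.089396.
r = ln(1.089396)/(15/12) = 0.068499 → 6.85%.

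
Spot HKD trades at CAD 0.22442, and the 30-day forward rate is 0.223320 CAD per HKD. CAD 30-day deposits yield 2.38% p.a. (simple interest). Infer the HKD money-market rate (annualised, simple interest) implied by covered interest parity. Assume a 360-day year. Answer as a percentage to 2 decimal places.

8.30%

T = 30/360 years.
CIP gives F = S · g_CAD/g_HKD, so g_CAD/g_HKD = 0.22332/0.22442 = 0.9950985.
The CAD side grows by 1 + 0.0238×30/360 = 1.0019833.
So the HKD growth factor = 1.0069187.
r = (1.0069187 − 1)/(30/360) = 0.083024 → 8.30%.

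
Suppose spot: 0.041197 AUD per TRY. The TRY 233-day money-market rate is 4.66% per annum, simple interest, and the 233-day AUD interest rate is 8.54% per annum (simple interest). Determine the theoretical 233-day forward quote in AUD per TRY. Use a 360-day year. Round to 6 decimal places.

0.042201

T = 233/360 years.
AUD accumulates by 1 + 0.0854×233/360 = 1.0552728.
TRY growth factor: 1 + 0.0466×233/360 = 1.0301606.
CIP: F = S · (grow AUD)/(grow TRY) = 0.041197 × 1.0552728/1.0301606 = 0.04220126 AUD per TRY.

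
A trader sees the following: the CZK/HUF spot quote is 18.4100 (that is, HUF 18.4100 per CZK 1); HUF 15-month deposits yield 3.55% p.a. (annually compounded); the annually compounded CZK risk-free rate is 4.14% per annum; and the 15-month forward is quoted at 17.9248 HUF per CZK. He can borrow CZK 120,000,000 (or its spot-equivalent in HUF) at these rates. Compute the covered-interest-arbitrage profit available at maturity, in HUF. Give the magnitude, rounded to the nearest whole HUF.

T = 15/12 years.
Invest the CZK and cover forward: 120,000,000 × 1.052015083545 × 17.9248 = HUF 2,262,859,196.34.
Convert at spot and invest in HUF: 120,000,000 × 18.4100 × 1.044570193074 = HUF 2,307,664,470.54.
The quoted forward undervalues CZK, so borrow CZK, convert to HUF at spot, deposit the HUF at 3.55%, and buy CZK forward at 17.9248 to cover the loan.
Profit = 2,307,664,470.54 − 2,262,859,196.34 = HUF 44,805,274.

HUF 44,805,274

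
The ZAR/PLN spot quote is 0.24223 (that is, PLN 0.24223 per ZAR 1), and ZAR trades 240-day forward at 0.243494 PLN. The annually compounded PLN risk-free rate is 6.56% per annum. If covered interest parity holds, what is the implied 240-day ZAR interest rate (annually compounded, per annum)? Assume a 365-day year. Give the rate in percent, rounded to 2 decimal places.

5.72%

T = 240/365 years.
CIP gives F = S · g_PLN/g_ZAR, so g_PLN/g_ZAR = 0.243494/0.24223 = 1.0052182.
PLN growth factor: (1 + 0.0656)^(240/365) = 1.0426634.
That pins the ZAR growth at 1.0372508.
Annualise: 1.0372508^(365/240) − 1 = 0.057199 = 5.72%.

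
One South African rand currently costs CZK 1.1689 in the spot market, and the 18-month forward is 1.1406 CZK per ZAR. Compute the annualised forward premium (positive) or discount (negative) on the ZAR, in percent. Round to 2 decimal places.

T = 18/12 years.
Period premium: (1.1406 − 1.1689)/1.1689 = -0.0242108.
Per annum: -0.0242108 / (18/12) = -0.016141 = -1.61%.

-1.61%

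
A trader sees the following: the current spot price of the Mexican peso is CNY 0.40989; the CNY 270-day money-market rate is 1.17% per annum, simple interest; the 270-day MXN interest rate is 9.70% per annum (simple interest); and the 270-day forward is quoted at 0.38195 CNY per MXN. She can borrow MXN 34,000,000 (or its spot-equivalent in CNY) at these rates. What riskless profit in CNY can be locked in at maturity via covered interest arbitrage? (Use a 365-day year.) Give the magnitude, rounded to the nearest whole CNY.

CNY 138,764

T = 270/365 years.
Invest the MXN and cover forward: 34,000,000 × 1.0717534247 × 0.38195 = CNY 13,918,111.50.
Convert at spot and invest in CNY: 34,000,000 × 0.40989 × 1.0086547945 = CNY 14,056,875.47.
The quoted forward undervalues MXN, so borrow MXN, convert to CNY at spot, deposit the CNY at 1.17%, and buy MXN forward at 0.38195 to cover the loan.
Arbitrage profit = |13,918,111.50 − 14,056,875.47| = CNY 138,764.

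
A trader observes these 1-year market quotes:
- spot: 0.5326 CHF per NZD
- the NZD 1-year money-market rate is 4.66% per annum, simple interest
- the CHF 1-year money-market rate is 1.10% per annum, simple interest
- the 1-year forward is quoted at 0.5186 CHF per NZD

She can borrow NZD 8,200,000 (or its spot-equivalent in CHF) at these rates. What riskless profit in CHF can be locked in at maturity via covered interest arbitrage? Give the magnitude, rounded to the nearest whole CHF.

CHF 35,327

T = 1 year.
Keep in NZD, deliver into the forward: 8,200,000·1.046600·0.5186 = CHF 4,450,687.43.
Swap to CHF now, deposit: 8,200,000·0.5326·1.011000 = CHF 4,415,360.52.
The quoted forward overvalues NZD, so borrow CHF, buy NZD at spot, deposit the NZD at 4.66%, and sell the proceeds forward at 0.5186.
The gap between the two covered legs is CHF 35,327.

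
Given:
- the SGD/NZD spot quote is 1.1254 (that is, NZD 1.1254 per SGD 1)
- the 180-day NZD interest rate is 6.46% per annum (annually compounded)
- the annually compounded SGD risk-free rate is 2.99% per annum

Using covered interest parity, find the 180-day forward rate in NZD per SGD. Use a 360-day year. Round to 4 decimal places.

T = 180/360 years.
NZD accumulates by (1 + 0.0646)^(180/360) = 1.0317946.
Growth of 1 SGD over T: (1 + 0.0299)^(180/360) = 1.0148399.
Forward (NZD per SGD) = 1.1254 × 1.0317946 / 1.0148399 = 1.144202.

1.1442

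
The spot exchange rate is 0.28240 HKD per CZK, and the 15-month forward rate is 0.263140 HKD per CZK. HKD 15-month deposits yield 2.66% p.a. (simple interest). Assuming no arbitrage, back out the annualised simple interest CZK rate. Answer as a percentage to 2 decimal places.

8.71%

T = 15/12 years.
By CIP, F/S equals the HKD-to-CZK growth ratio: 0.26314/0.2824 = 0.9317989.
HKD growth factor: 1 + 0.0266×15/12 = 1.033250.
That pins the CZK growth at 1.1088766.
r = (1.1088766 − 1)/(15/12) = 0.087101 → 8.71%.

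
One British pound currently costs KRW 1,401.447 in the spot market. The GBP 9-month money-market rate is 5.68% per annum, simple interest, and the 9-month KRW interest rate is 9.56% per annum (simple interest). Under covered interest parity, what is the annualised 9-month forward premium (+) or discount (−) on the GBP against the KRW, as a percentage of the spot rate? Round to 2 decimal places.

+3.72%

T = 9/12 years.
F = S · g_KRW/g_GBP = 1401.447 × 1.071700/1.042600 = 1440.562776.
(F − S)/S ÷ T = (1440.562776 − 1401.447)/1401.447/(9/12) = 0.037215 → 3.72%.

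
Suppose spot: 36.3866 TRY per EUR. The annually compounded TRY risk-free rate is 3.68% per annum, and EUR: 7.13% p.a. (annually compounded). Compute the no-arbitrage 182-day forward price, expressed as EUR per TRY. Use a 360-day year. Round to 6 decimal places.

0.027941

T = 182/360 years.
TRY growth factor: (1 + 0.0368)^(182/360) = 1.0184382.
Growth of 1 EUR over T: (1 + 0.0713)^(182/360) = 1.0354323.
CIP: F = S · (grow TRY)/(grow EUR) = 36.3866 × 1.0184382/1.0354323 = 35.78940 TRY per EUR.
Invert for EUR per TRY: 1 / 35.78940 = 0.027941.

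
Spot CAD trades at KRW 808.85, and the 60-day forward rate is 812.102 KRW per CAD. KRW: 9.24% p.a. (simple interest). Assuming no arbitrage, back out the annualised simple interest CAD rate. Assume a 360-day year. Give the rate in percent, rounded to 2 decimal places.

6.80%

T = 60/360 years.
F/S = 812.102/808.85 = 1.0040205 = (growth of KRW) / (growth of CAD).
The KRW side grows by 1 + 0.0924×60/360 = 1.015400.
So the CAD growth factor = 1.0113339.
(1.0113339 − 1)/T = 0.068003, i.e. 6.80%.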